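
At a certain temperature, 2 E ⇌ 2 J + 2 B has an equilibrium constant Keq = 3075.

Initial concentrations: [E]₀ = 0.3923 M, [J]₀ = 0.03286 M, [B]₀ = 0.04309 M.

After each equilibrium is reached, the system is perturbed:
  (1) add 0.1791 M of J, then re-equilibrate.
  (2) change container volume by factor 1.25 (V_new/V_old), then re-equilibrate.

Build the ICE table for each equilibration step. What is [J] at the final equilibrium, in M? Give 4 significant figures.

Q₀ = 1.3027e-05 vs Keq = 3075 ⇒ Q<K, forward
Step 1:
                    E           J           B
  Initial      0.3923     0.03286     0.04309
  Change       -0.389       0.389       0.389
  Equil      0.003287      0.4219      0.4321
  solve Keq expr → x = 0.1945; check Q = 3075
Then add 0.1791 M of J.
Step 2:
                    E           J           B
  Initial    0.003287       0.601      0.4321
  Change      0.00137    -0.00137    -0.00137
  Equil      0.004657      0.5996      0.4307
  solve Keq expr → x = -6.8505e-04; check Q = 3075
Then change container volume by factor 1.25 (V_new/V_old).
Step 3:
                    E           J           B
  Initial    0.003726      0.4797      0.3446
  Change  -7.3427e-04  7.3427e-04  7.3427e-04
  Equil      0.002992      0.4804      0.3453
  solve Keq expr → x = 3.6713e-04; check Q = 3075

[J]_eq = 0.4804 M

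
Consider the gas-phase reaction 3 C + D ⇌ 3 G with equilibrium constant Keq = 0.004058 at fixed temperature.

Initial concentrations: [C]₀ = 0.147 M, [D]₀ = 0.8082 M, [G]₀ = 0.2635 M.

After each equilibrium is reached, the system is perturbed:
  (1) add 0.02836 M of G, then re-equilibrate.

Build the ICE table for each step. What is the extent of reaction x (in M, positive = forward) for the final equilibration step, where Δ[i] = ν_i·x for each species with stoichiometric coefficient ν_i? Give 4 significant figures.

x = -0.008149 M

Q₀ = 7.126 vs Keq = 0.004058 ⇒ Q>K, reverse
Step 1:
                    C           D           G
  init          0.147      0.8082      0.2635
  Δ            0.2091      0.0697     -0.2091
  eq           0.3561      0.8779     0.05439
  solve Keq expr → x = -0.0697; check Q = 0.004058
Then add 0.02836 M of G.
Step 2:
                    C           D           G
  init         0.3561      0.8779     0.08275
  Δ           0.02445    0.008149    -0.02445
  eq           0.3806      0.8861      0.0583
  solve Keq expr → x = -0.008149; check Q = 0.004058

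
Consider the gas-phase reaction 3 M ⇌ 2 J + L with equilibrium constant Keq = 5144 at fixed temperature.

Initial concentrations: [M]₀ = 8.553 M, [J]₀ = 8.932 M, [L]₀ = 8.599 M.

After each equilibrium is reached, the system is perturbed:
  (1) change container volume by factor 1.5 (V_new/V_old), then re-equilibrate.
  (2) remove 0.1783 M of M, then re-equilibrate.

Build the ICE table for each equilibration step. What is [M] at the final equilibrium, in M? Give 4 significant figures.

Q₀ = 1.096 vs Keq = 5144 ⇒ Q<K, forward
Step 1:
                  M         J         L
  Initial     8.553     8.932     8.599
  Change     -7.796     5.197     2.599
  Equil      0.7574     14.13      11.2
  solve Keq expr → x = 2.599; check Q = 5144
Then change container volume by factor 1.5 (V_new/V_old).
Step 2:
                  M         J         L
  Initial     0.505     9.419     7.465
  Change          0         0         0
  Equil       0.505     9.419     7.465
  solve Keq expr → x = 0; check Q = 5144
Then remove 0.1783 M of M.
Step 3:
                  M         J         L
  Initial    0.3267     9.419     7.465
  Change     0.1729   -0.1153  -0.05763
  Equil      0.4995     9.304     7.407
  solve Keq expr → x = -0.05763; check Q = 5144

[M]_eq = 0.4995 M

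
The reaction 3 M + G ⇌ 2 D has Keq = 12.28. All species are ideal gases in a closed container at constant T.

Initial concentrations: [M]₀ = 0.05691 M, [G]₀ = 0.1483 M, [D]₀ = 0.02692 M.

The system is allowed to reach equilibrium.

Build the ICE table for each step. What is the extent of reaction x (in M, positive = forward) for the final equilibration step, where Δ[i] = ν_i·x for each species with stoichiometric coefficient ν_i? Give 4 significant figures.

Q₀ = 26.51 vs Keq = 12.28 ⇒ Q>K, reverse
Step 1:
                    M           G           D
  Initial     0.05691      0.1483     0.02692
  Change     0.007231     0.00241   -0.004821
  Equil       0.06414      0.1507      0.0221
  solve Keq expr → x = -0.00241; check Q = 12.28

x = -0.00241 M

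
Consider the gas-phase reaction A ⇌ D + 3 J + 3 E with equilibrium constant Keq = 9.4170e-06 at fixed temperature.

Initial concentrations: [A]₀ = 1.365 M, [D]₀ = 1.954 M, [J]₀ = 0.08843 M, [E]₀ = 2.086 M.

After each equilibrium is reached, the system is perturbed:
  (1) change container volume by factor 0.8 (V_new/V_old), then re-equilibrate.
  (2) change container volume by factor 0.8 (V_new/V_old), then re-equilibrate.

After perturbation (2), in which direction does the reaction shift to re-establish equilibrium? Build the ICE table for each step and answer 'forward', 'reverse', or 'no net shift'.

Q₀ = 0.008985 vs Keq = 9.4170e-06 ⇒ Q>K, reverse
Step 1:
                    A           D           J           E
  Initial       1.365       1.954     0.08843       2.086
  Change      0.02633    -0.02633    -0.07899    -0.07899
  Equil         1.391       1.928    0.009438       2.007
  solve Keq expr → x = -0.02633; check Q = 9.4170e-06
Then change container volume by factor 0.8 (V_new/V_old).
Step 2:
                    A           D           J           E
  Initial       1.739        2.41      0.0118       2.509
  Change      0.00141    -0.00141   -0.004231   -0.004231
  Equil         1.741       2.408    0.007567       2.505
  solve Keq expr → x = -0.00141; check Q = 9.4170e-06
Then change container volume by factor 0.8 (V_new/V_old).
Step 3:
                    A           D           J           E
  Initial       2.176        3.01    0.009459       3.131
  Change     0.001132   -0.001132   -0.003397   -0.003397
  Equil         2.177       3.009    0.006062       3.127
  solve Keq expr → x = -0.001132; check Q = 9.4170e-06

Direction: reverse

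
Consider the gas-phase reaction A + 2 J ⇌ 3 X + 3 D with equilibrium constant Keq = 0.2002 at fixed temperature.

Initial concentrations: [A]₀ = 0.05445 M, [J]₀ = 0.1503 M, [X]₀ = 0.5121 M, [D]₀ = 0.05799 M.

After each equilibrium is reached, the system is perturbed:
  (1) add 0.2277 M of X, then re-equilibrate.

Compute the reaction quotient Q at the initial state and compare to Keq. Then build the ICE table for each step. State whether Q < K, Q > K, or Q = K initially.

Q₀ = 0.02129; Q < K (proceeds forward)

Q₀ = 0.02129 vs Keq = 0.2002 ⇒ Q<K, forward
Step 1:
                    A           J           X           D
  Initial     0.05445      0.1503      0.5121     0.05799
  Change     -0.01195     -0.0239     0.03585     0.03585
  Equil        0.0425      0.1264      0.5479     0.09384
  solve Keq expr → x = 0.01195; check Q = 0.2002
Then add 0.2277 M of X.
Step 2:
                    A           J           X           D
  Initial      0.0425      0.1264      0.7756     0.09384
  Change      0.00611     0.01222    -0.01833    -0.01833
  Equil       0.04861      0.1386      0.7573     0.07551
  solve Keq expr → x = -0.00611; check Q = 0.2002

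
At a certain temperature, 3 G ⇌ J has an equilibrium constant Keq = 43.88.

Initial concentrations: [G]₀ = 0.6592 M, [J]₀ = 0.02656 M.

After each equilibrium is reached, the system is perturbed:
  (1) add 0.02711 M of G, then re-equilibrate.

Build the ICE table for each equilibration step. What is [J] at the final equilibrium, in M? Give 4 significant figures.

[J]_eq = 0.2001 M

Q₀ = 0.09272 vs Keq = 43.88 ⇒ Q<K, forward
Step 1:
                   G          J
  I           0.6592    0.02656
  C          -0.4957     0.1652
  E           0.1635     0.1918
  solve Keq expr → x = 0.1652; check Q = 43.88
Then add 0.02711 M of G.
Step 2:
                   G          J
  I           0.1906     0.1918
  C         -0.02479   0.008265
  E           0.1658     0.2001
  solve Keq expr → x = 0.008265; check Q = 43.88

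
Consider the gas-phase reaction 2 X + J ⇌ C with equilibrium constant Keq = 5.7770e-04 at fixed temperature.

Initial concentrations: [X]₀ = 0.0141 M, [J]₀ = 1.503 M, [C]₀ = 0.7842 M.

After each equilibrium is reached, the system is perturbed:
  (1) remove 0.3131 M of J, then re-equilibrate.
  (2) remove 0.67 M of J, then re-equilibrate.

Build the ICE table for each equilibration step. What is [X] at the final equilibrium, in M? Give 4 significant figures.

[X]_eq = 1.579 M

Q₀ = 2624 vs Keq = 5.7770e-04 ⇒ Q>K, reverse
Step 1:
                  X         J         C
  I          0.0141     1.503    0.7842
  C           1.562    0.7809   -0.7809
  E           1.576     2.284  0.003277
  solve Keq expr → x = -0.7809; check Q = 5.7770e-04
Then remove 0.3131 M of J.
Step 2:
                  X         J         C
  I           1.576     1.971  0.003277
  C       8.9078e-04 4.4539e-04 -4.4539e-04
  E           1.577     1.971  0.002832
  solve Keq expr → x = -4.4539e-04; check Q = 5.7770e-04
Then remove 0.67 M of J.
Step 3:
                  X         J         C
  I           1.577     1.301  0.002832
  C        0.001913 9.5647e-04 -9.5647e-04
  E           1.579     1.302  0.001875
  solve Keq expr → x = -9.5647e-04; check Q = 5.7770e-04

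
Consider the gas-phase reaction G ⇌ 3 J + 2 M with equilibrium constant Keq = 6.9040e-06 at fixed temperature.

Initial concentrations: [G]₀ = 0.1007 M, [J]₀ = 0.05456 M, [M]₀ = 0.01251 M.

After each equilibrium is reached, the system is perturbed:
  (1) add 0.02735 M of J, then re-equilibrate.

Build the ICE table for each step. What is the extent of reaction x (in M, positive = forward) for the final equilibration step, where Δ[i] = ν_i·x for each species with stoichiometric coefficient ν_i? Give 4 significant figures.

x = -0.003581 M

Q₀ = 2.5241e-07 vs Keq = 6.9040e-06 ⇒ Q<K, forward
Step 1:
                   G          J          M
  Initial     0.1007    0.05456    0.01251
  Change   -0.009916    0.02975    0.01983
  Equil      0.09078    0.08431    0.03234
  solve Keq expr → x = 0.009916; check Q = 6.9040e-06
Then add 0.02735 M of J.
Step 2:
                   G          J          M
  Initial    0.09078     0.1117    0.03234
  Change    0.003581   -0.01074  -0.007163
  Equil      0.09437     0.1009    0.02518
  solve Keq expr → x = -0.003581; check Q = 6.9040e-06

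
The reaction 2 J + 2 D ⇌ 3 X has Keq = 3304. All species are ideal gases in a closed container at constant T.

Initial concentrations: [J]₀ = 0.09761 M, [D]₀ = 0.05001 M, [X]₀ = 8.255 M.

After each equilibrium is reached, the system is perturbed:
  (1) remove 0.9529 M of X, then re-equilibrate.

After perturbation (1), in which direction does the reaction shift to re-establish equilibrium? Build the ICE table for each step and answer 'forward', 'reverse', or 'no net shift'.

Q₀ = 2.3607e+07 vs Keq = 3304 ⇒ Q>K, reverse
Step 1:
                    J           D           X
  Initial     0.09761     0.05001       8.255
  Change       0.5227      0.5227     -0.7841
  Equil        0.6203      0.5727       7.471
  solve Keq expr → x = -0.2614; check Q = 3304
Then remove 0.9529 M of X.
Step 2:
                    J           D           X
  Initial      0.6203      0.5727       6.518
  Change     -0.05302    -0.05302     0.07952
  Equil        0.5673      0.5197       6.598
  solve Keq expr → x = 0.02651; check Q = 3304

Direction: forward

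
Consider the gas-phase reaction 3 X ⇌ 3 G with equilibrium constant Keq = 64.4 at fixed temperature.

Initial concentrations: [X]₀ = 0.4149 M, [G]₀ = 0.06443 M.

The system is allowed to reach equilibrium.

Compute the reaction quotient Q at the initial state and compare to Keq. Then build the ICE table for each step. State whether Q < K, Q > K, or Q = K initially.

Q₀ = 0.003745; Q < K (proceeds forward)

Q₀ = 0.003745 vs Keq = 64.4 ⇒ Q<K, forward
Step 1:
                  X         G
  I          0.4149   0.06443
  C         -0.3192    0.3192
  E         0.09571    0.3836
  solve Keq expr → x = 0.1064; check Q = 64.4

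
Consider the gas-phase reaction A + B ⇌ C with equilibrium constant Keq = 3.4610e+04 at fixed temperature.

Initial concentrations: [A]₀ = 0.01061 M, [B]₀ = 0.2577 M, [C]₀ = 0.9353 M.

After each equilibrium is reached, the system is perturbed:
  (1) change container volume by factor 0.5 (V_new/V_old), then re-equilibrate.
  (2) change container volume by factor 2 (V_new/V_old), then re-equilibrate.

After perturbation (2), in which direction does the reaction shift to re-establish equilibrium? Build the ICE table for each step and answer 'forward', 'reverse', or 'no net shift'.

Direction: reverse

Q₀ = 342.1 vs Keq = 3.4610e+04 ⇒ Q<K, forward
Step 1:
                  A         B         C
  Initial   0.01061    0.2577    0.9353
  Change    -0.0105   -0.0105    0.0105
  Equil   1.1055e-04    0.2472    0.9458
  solve Keq expr → x = 0.0105; check Q = 3.4610e+04
Then change container volume by factor 0.5 (V_new/V_old).
Step 2:
                  A         B         C
  Initial 2.2109e-04    0.4944     1.892
  Change  -1.1052e-04 -1.1052e-04 1.1052e-04
  Equil   1.1058e-04    0.4943     1.892
  solve Keq expr → x = 1.1052e-04; check Q = 3.4610e+04
Then change container volume by factor 2 (V_new/V_old).
Step 3:
                  A         B         C
  Initial 5.5289e-05    0.2471    0.9459
  Change  5.5258e-05 5.5258e-05 -5.5258e-05
  Equil   1.1055e-04    0.2472    0.9458
  solve Keq expr → x = -5.5258e-05; check Q = 3.4610e+04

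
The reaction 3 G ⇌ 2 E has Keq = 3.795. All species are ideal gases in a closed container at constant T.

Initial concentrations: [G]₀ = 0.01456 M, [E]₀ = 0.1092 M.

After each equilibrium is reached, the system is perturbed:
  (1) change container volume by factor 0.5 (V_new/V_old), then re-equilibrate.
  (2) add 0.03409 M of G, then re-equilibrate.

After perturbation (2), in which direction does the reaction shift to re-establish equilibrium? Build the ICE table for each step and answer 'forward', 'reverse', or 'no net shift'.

Direction: forward

Q₀ = 3863 vs Keq = 3.795 ⇒ Q>K, reverse
Step 1:
                    G           E
  I           0.01456      0.1092
  C            0.0795      -0.053
  E           0.09406      0.0562
  solve Keq expr → x = -0.0265; check Q = 3.795
Then change container volume by factor 0.5 (V_new/V_old).
Step 2:
                    G           E
  I            0.1881      0.1124
  C          -0.02461     0.01641
  E            0.1635      0.1288
  solve Keq expr → x = 0.008204; check Q = 3.795
Then add 0.03409 M of G.
Step 3:
                    G           E
  I            0.1976      0.1288
  C          -0.02194     0.01462
  E            0.1757      0.1434
  solve Keq expr → x = 0.007312; check Q = 3.795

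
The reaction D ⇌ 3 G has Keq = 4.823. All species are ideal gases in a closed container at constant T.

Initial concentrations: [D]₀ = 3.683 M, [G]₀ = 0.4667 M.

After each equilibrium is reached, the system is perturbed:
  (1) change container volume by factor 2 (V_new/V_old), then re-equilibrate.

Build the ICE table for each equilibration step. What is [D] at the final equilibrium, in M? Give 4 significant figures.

Q₀ = 0.0276 vs Keq = 4.823 ⇒ Q<K, forward
Step 1:
                    D           G
  I             3.683      0.4667
  C           -0.6589       1.977
  E             3.024       2.443
  solve Keq expr → x = 0.6589; check Q = 4.823
Then change container volume by factor 2 (V_new/V_old).
Step 2:
                    D           G
  I             1.512       1.222
  C           -0.2081      0.6242
  E             1.304       1.846
  solve Keq expr → x = 0.2081; check Q = 4.823

[D]_eq = 1.304 M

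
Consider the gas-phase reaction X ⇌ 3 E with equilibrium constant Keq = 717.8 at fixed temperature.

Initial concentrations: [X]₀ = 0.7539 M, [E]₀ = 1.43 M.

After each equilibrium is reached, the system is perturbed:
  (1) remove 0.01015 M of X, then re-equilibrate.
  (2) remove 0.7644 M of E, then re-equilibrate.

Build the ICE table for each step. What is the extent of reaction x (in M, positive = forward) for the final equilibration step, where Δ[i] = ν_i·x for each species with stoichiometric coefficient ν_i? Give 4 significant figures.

x = 0.0282 M

Q₀ = 3.879 vs Keq = 717.8 ⇒ Q<K, forward
Step 1:
                  X         E
  Initial    0.7539      1.43
  Change    -0.6936     2.081
  Equil     0.06029     3.511
  solve Keq expr → x = 0.6936; check Q = 717.8
Then remove 0.01015 M of X.
Step 2:
                  X         E
  Initial   0.05014     3.511
  Change     0.0088   -0.0264
  Equil     0.05894     3.484
  solve Keq expr → x = -0.0088; check Q = 717.8
Then remove 0.7644 M of E.
Step 3:
                  X         E
  Initial   0.05894      2.72
  Change    -0.0282   0.08461
  Equil     0.03073     2.805
  solve Keq expr → x = 0.0282; check Q = 717.8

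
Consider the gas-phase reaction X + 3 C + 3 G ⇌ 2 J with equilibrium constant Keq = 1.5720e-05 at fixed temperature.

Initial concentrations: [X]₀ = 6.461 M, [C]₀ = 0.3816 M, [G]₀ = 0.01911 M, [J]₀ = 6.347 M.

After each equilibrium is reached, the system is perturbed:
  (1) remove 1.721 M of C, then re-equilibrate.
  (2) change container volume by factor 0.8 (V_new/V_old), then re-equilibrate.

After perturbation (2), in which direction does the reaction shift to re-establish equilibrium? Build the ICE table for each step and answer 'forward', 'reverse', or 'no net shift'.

Q₀ = 1.6078e+07 vs Keq = 1.5720e-05 ⇒ Q>K, reverse
Step 1:
                   X          C          G          J
  Initial      6.461     0.3816    0.01911      6.347
  Change       1.934      5.801      5.801     -3.867
  Equil        8.395      6.183       5.82       2.48
  solve Keq expr → x = -1.934; check Q = 1.5720e-05
Then remove 1.721 M of C.
Step 2:
                   X          C          G          J
  Initial      8.395      4.462       5.82       2.48
  Change      0.1867       0.56       0.56    -0.3733
  Equil        8.581      5.022       6.38      2.106
  solve Keq expr → x = -0.1867; check Q = 1.5720e-05
Then change container volume by factor 0.8 (V_new/V_old).
Step 3:
                   X          C          G          J
  Initial      10.73      6.277      7.975      2.633
  Change     -0.2656    -0.7968    -0.7968     0.5312
  Equil        10.46       5.48      7.178      3.164
  solve Keq expr → x = 0.2656; check Q = 1.5720e-05

Direction: forward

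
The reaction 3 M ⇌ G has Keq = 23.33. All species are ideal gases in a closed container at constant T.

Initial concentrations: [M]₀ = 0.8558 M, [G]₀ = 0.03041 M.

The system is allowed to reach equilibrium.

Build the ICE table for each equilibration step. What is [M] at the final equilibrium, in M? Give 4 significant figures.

Q₀ = 0.04852 vs Keq = 23.33 ⇒ Q<K, forward
Step 1:
                  M         G
  Initial    0.8558   0.03041
  Change    -0.6374    0.2125
  Equil      0.2184    0.2429
  solve Keq expr → x = 0.2125; check Q = 23.33

[M]_eq = 0.2184 M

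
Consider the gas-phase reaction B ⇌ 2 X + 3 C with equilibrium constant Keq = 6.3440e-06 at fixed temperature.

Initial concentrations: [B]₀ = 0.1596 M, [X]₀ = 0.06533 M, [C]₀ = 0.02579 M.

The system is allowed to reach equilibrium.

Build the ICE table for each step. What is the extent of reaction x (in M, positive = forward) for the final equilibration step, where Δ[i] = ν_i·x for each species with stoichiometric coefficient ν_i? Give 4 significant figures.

Q₀ = 4.5872e-07 vs Keq = 6.3440e-06 ⇒ Q<K, forward
Step 1:
                   B          X          C
  init        0.1596    0.06533    0.02579
  Δ        -0.008705    0.01741    0.02611
  eq          0.1509    0.08274     0.0519
  solve Keq expr → x = 0.008705; check Q = 6.3440e-06

x = 0.008705 M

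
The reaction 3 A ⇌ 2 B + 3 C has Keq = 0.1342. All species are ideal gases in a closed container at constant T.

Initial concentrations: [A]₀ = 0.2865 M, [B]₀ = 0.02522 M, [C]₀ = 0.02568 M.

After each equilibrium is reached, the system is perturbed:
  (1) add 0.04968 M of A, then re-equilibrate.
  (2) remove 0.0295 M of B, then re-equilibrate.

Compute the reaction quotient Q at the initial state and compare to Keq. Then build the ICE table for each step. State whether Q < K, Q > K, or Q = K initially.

Q₀ = 4.5804e-07 vs Keq = 0.1342 ⇒ Q<K, forward
Step 1:
                  A         B         C
  init       0.2865   0.02522   0.02568
  Δ         -0.1776    0.1184    0.1776
  eq         0.1089    0.1436    0.2033
  solve Keq expr → x = 0.0592; check Q = 0.1342
Then add 0.04968 M of A.
Step 2:
                  A         B         C
  init       0.1586    0.1436    0.2033
  Δ        -0.02603   0.01735   0.02603
  eq         0.1325     0.161    0.2293
  solve Keq expr → x = 0.008677; check Q = 0.1342
Then remove 0.0295 M of B.
Step 3:
                  A         B         C
  init       0.1325    0.1315    0.2293
  Δ       -0.008767  0.005845  0.008767
  eq         0.1238    0.1373    0.2381
  solve Keq expr → x = 0.002922; check Q = 0.1342

Q₀ = 4.5804e-07; Q < K (proceeds forward)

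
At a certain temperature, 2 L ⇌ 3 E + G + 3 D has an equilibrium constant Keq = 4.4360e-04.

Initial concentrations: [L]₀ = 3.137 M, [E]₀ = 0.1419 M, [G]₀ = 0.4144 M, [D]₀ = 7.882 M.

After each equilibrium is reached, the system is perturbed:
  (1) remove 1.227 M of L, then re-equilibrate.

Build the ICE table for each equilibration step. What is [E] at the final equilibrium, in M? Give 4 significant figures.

Q₀ = 0.05892 vs Keq = 4.4360e-04 ⇒ Q>K, reverse
Step 1:
                  L         E         G         D
  init        3.137    0.1419    0.4144     7.882
  Δ         0.07488   -0.1123  -0.03744   -0.1123
  eq          3.212   0.02958     0.377      7.77
  solve Keq expr → x = -0.03744; check Q = 4.4360e-04
Then remove 1.227 M of L.
Step 2:
                  L         E         G         D
  init        1.985   0.02958     0.377      7.77
  Δ        0.005338 -0.008007 -0.002669 -0.008007
  eq           1.99   0.02157    0.3743     7.762
  solve Keq expr → x = -0.002669; check Q = 4.4360e-04

[E]_eq = 0.02157 M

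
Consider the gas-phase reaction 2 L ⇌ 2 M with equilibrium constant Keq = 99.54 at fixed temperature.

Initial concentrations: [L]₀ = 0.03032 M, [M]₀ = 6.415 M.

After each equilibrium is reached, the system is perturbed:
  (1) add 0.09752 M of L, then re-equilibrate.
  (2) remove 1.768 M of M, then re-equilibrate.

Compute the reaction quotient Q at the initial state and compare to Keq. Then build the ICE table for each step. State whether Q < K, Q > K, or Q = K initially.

Q₀ = 4.4765e+04 vs Keq = 99.54 ⇒ Q>K, reverse
Step 1:
                  L         M
  init      0.03032     6.415
  Δ          0.5568   -0.5568
  eq         0.5872     5.858
  solve Keq expr → x = -0.2784; check Q = 99.54
Then add 0.09752 M of L.
Step 2:
                  L         M
  init       0.6847     5.858
  Δ        -0.08864   0.08864
  eq         0.5961     5.947
  solve Keq expr → x = 0.04432; check Q = 99.54
Then remove 1.768 M of M.
Step 3:
                  L         M
  init       0.5961     4.179
  Δ         -0.1611    0.1611
  eq          0.435      4.34
  solve Keq expr → x = 0.08053; check Q = 99.54

Q₀ = 4.4765e+04; Q > K (proceeds reverse)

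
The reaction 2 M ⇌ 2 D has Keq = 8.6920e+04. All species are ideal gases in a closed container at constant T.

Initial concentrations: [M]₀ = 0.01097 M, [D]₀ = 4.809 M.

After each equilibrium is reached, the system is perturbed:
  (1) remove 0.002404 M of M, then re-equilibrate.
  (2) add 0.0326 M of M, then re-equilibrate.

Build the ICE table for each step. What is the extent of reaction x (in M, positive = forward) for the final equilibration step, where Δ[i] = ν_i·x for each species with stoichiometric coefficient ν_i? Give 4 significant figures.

Q₀ = 1.9217e+05 vs Keq = 8.6920e+04 ⇒ Q>K, reverse
Step 1:
                    M           D
  init        0.01097       4.809
  Δ          0.005323   -0.005323
  eq          0.01629       4.804
  solve Keq expr → x = -0.002662; check Q = 8.6920e+04
Then remove 0.002404 M of M.
Step 2:
                    M           D
  init        0.01389       4.804
  Δ          0.002396   -0.002396
  eq          0.01629       4.801
  solve Keq expr → x = -0.001198; check Q = 8.6920e+04
Then add 0.0326 M of M.
Step 3:
                    M           D
  init        0.04889       4.801
  Δ          -0.03249     0.03249
  eq           0.0164       4.834
  solve Keq expr → x = 0.01624; check Q = 8.6920e+04

x = 0.01624 M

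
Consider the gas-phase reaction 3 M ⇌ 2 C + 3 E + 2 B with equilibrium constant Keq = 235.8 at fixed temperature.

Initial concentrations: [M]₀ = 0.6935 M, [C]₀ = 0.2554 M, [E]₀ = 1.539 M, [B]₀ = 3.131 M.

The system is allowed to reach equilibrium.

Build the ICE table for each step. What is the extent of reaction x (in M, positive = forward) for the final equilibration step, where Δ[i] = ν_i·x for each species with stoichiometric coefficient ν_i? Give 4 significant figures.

Q₀ = 6.989 vs Keq = 235.8 ⇒ Q<K, forward
Step 1:
                   M          C          E          B
  init        0.6935     0.2554      1.539      3.131
  Δ          -0.3003     0.2002     0.3003     0.2002
  eq          0.3932     0.4556      1.839      3.331
  solve Keq expr → x = 0.1001; check Q = 235.8

x = 0.1001 M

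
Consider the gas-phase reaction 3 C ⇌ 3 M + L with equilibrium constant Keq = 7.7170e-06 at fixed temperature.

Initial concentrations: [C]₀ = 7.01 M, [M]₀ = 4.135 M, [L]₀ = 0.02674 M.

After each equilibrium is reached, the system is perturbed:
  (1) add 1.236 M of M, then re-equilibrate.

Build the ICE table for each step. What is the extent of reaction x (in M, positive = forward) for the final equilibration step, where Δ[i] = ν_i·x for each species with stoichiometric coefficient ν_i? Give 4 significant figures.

Q₀ = 0.005488 vs Keq = 7.7170e-06 ⇒ Q>K, reverse
Step 1:
                   C          M          L
  init          7.01      4.135    0.02674
  Δ           0.0801    -0.0801    -0.0267
  eq            7.09      4.055 4.1254e-05
  solve Keq expr → x = -0.0267; check Q = 7.7170e-06
Then add 1.236 M of M.
Step 2:
                   C          M          L
  init          7.09      5.291 4.1254e-05
  Δ       6.8047e-05 -6.8047e-05 -2.2682e-05
  eq            7.09      5.291 1.8571e-05
  solve Keq expr → x = -2.2682e-05; check Q = 7.7170e-06

x = -2.2682e-05 M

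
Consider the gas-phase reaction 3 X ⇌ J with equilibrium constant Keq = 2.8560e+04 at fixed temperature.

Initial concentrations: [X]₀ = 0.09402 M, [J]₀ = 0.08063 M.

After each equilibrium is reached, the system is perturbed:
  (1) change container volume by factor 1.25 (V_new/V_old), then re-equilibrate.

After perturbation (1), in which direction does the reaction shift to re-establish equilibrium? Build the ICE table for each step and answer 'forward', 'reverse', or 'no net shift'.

Direction: reverse

Q₀ = 97.01 vs Keq = 2.8560e+04 ⇒ Q<K, forward
Step 1:
                   X          J
  I          0.09402    0.08063
  C          -0.0785    0.02617
  E          0.01552     0.1068
  solve Keq expr → x = 0.02617; check Q = 2.8560e+04
Then change container volume by factor 1.25 (V_new/V_old).
Step 2:
                   X          J
  I          0.01242    0.08544
  C         0.001955 -6.5165e-04
  E          0.01437    0.08479
  solve Keq expr → x = -6.5165e-04; check Q = 2.8560e+04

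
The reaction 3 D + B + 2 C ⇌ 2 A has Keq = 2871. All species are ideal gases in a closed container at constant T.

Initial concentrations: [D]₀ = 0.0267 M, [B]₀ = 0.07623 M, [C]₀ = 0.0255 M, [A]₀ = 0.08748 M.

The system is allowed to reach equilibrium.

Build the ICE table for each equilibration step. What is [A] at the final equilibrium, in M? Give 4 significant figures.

[A]_eq = 0.03915 M

Q₀ = 8.1111e+06 vs Keq = 2871 ⇒ Q>K, reverse
Step 1:
                   D          B          C          A
  I           0.0267    0.07623     0.0255    0.08748
  C          0.07249    0.02416    0.04833   -0.04833
  E          0.09919     0.1004    0.07383    0.03915
  solve Keq expr → x = -0.02416; check Q = 2871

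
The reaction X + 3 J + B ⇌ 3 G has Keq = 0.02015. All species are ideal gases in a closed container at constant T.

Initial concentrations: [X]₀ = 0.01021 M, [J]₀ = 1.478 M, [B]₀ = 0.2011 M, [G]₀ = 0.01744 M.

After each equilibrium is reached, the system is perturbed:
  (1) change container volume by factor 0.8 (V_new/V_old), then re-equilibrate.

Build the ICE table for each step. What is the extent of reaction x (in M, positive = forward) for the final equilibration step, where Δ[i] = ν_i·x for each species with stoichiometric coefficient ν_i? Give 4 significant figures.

x = 0.001038 M

Q₀ = 8.0016e-04 vs Keq = 0.02015 ⇒ Q<K, forward
Step 1:
                   X          J          B          G
  Initial    0.01021      1.478     0.2011    0.01744
  Change   -0.006287   -0.01886  -0.006287    0.01886
  Equil     0.003923      1.459     0.1948     0.0363
  solve Keq expr → x = 0.006287; check Q = 0.02015
Then change container volume by factor 0.8 (V_new/V_old).
Step 2:
                   X          J          B          G
  Initial   0.004903      1.824     0.2435    0.04538
  Change   -0.001038  -0.003113  -0.001038   0.003113
  Equil     0.003866      1.821     0.2425    0.04849
  solve Keq expr → x = 0.001038; check Q = 0.02015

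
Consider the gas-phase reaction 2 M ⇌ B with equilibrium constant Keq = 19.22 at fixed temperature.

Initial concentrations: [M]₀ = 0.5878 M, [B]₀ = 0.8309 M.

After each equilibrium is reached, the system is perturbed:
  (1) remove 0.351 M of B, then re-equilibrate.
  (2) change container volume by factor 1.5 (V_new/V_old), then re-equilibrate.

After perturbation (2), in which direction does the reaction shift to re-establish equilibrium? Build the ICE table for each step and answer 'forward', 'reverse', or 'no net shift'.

Q₀ = 2.405 vs Keq = 19.22 ⇒ Q<K, forward
Step 1:
                   M          B
  init        0.5878     0.8309
  Δ          -0.3585     0.1793
  eq          0.2293       1.01
  solve Keq expr → x = 0.1793; check Q = 19.22
Then remove 0.351 M of B.
Step 2:
                   M          B
  init        0.2293     0.6592
  Δ         -0.04119     0.0206
  eq          0.1881     0.6798
  solve Keq expr → x = 0.0206; check Q = 19.22
Then change container volume by factor 1.5 (V_new/V_old).
Step 3:
                   M          B
  init        0.1254     0.4532
  Δ          0.02596   -0.01298
  eq          0.1513     0.4402
  solve Keq expr → x = -0.01298; check Q = 19.22

Direction: reverse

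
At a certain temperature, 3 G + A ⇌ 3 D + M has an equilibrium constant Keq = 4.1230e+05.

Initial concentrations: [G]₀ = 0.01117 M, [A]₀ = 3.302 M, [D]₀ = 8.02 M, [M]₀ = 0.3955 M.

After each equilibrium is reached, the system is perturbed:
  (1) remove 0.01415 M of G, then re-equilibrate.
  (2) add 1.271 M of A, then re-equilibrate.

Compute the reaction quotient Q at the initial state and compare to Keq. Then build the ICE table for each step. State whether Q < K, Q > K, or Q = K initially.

Q₀ = 4.4334e+07 vs Keq = 4.1230e+05 ⇒ Q>K, reverse
Step 1:
                    G           A           D           M
  init        0.01117       3.302        8.02      0.3955
  Δ           0.04099     0.01366    -0.04099    -0.01366
  eq          0.05216       3.316       7.979      0.3818
  solve Keq expr → x = -0.01366; check Q = 4.1230e+05
Then remove 0.01415 M of G.
Step 2:
                    G           A           D           M
  init        0.03801       3.316       7.979      0.3818
  Δ           0.01383    0.004608    -0.01383   -0.004608
  eq          0.05183        3.32       7.965      0.3772
  solve Keq expr → x = -0.004608; check Q = 4.1230e+05
Then add 1.271 M of A.
Step 3:
                    G           A           D           M
  init        0.05183       4.591       7.965      0.3772
  Δ           -0.0052   -0.001733      0.0052    0.001733
  eq          0.04663        4.59        7.97       0.379
  solve Keq expr → x = 0.001733; check Q = 4.1230e+05

Q₀ = 4.4334e+07; Q > K (proceeds reverse)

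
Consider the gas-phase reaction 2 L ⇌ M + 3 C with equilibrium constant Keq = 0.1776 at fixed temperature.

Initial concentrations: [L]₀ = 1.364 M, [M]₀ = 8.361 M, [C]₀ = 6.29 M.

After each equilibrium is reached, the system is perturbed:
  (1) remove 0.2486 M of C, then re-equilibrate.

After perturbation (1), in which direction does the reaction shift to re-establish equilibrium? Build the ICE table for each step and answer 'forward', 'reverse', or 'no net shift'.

Q₀ = 1118 vs Keq = 0.1776 ⇒ Q>K, reverse
Step 1:
                  L         M         C
  Initial     1.364     8.361      6.29
  Change       3.61    -1.805    -5.415
  Equil       4.974     6.556    0.8751
  solve Keq expr → x = -1.805; check Q = 0.1776
Then remove 0.2486 M of C.
Step 2:
                  L         M         C
  Initial     4.974     6.556    0.6265
  Change    -0.1516   0.07581    0.2274
  Equil       4.822     6.632     0.854
  solve Keq expr → x = 0.07581; check Q = 0.1776

Direction: forward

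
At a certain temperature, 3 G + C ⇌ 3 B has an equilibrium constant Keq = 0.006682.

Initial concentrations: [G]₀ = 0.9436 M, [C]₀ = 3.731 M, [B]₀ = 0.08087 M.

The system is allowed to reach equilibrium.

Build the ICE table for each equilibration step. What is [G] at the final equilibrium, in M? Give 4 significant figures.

Q₀ = 1.6872e-04 vs Keq = 0.006682 ⇒ Q<K, forward
Step 1:
                    G           C           B
  Initial      0.9436       3.731     0.08087
  Change      -0.1499    -0.04998      0.1499
  Equil        0.7937       3.681      0.2308
  solve Keq expr → x = 0.04998; check Q = 0.006682

[G]_eq = 0.7937 M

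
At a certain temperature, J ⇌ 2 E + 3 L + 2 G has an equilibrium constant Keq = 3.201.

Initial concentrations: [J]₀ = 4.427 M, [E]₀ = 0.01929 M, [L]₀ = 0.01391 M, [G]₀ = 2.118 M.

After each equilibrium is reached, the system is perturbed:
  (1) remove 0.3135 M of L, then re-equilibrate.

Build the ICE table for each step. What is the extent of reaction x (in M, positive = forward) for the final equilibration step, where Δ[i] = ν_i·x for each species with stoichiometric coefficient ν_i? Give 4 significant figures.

x = 0.05829 M

Q₀ = 1.0148e-09 vs Keq = 3.201 ⇒ Q<K, forward
Step 1:
                  J         E         L         G
  I           4.427   0.01929   0.01391     2.118
  C          -0.417    0.8339     1.251    0.8339
  E            4.01    0.8532     1.265     2.952
  solve Keq expr → x = 0.417; check Q = 3.201
Then remove 0.3135 M of L.
Step 2:
                  J         E         L         G
  I            4.01    0.8532    0.9513     2.952
  C        -0.05829    0.1166    0.1749    0.1166
  E           3.952    0.9698     1.126     3.069
  solve Keq expr → x = 0.05829; check Q = 3.201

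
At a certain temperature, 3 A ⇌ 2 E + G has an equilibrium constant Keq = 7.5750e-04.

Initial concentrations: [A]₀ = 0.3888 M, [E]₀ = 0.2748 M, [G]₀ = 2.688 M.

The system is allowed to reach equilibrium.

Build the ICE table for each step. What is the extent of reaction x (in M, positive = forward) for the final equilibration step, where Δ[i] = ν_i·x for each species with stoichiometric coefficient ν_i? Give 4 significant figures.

x = -0.1314 M

Q₀ = 3.454 vs Keq = 7.5750e-04 ⇒ Q>K, reverse
Step 1:
                  A         E         G
  Initial    0.3888    0.2748     2.688
  Change     0.3943   -0.2629   -0.1314
  Equil      0.7831   0.01193     2.557
  solve Keq expr → x = -0.1314; check Q = 7.5750e-04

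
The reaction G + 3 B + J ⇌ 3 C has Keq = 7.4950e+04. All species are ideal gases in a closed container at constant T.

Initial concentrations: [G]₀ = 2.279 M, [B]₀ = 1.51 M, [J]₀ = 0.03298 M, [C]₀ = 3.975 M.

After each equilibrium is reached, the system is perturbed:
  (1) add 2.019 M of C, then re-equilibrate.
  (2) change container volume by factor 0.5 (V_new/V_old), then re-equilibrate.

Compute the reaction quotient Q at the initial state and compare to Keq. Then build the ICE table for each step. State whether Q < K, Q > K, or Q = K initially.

Q₀ = 242.7 vs Keq = 7.4950e+04 ⇒ Q<K, forward
Step 1:
                   G          B          J          C
  I            2.279       1.51    0.03298      3.975
  C         -0.03284   -0.09851   -0.03284    0.09851
  E            2.246      1.411 1.4278e-04      4.074
  solve Keq expr → x = 0.03284; check Q = 7.4950e+04
Then add 2.019 M of C.
Step 2:
                   G          B          J          C
  I            2.246      1.411 1.4278e-04      6.093
  C       3.3359e-04   0.001001 3.3359e-04  -0.001001
  E            2.246      1.412 4.7637e-04      6.092
  solve Keq expr → x = -3.3359e-04; check Q = 7.4950e+04
Then change container volume by factor 0.5 (V_new/V_old).
Step 3:
                   G          B          J          C
  I            4.493      2.825 9.5274e-04      12.18
  C       -7.1385e-04  -0.002142 -7.1385e-04   0.002142
  E            4.492      2.823 2.3889e-04      12.19
  solve Keq expr → x = 7.1385e-04; check Q = 7.4950e+04

Q₀ = 242.7; Q < K (proceeds forward)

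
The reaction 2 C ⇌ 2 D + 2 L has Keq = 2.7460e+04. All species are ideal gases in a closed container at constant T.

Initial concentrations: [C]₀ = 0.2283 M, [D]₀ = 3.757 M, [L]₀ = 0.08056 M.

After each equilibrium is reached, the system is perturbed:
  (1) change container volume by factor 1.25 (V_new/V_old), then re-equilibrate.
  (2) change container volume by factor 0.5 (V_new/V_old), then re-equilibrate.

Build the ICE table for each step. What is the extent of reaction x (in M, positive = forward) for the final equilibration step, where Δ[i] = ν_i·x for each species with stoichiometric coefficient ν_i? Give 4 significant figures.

x = -0.004473 M

Q₀ = 1.758 vs Keq = 2.7460e+04 ⇒ Q<K, forward
Step 1:
                  C         D         L
  init       0.2283     3.757   0.08056
  Δ         -0.2211    0.2211    0.2211
  eq       0.007241     3.978    0.3016
  solve Keq expr → x = 0.1105; check Q = 2.7460e+04
Then change container volume by factor 1.25 (V_new/V_old).
Step 2:
                  C         D         L
  init     0.005793     3.182    0.2413
  Δ       -0.001135  0.001135  0.001135
  eq       0.004658     3.184    0.2424
  solve Keq expr → x = 5.6753e-04; check Q = 2.7460e+04
Then change container volume by factor 0.5 (V_new/V_old).
Step 3:
                  C         D         L
  init     0.009315     6.367    0.4849
  Δ        0.008946 -0.008946 -0.008946
  eq        0.01826     6.358    0.4759
  solve Keq expr → x = -0.004473; check Q = 2.7460e+04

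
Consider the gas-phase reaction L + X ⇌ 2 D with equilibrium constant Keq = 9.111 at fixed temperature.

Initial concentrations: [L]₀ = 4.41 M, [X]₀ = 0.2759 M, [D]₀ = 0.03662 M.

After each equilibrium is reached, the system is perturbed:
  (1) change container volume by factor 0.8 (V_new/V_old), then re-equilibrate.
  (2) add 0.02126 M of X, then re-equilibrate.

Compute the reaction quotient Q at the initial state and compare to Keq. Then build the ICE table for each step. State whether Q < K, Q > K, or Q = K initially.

Q₀ = 0.001102; Q < K (proceeds forward)

Q₀ = 0.001102 vs Keq = 9.111 ⇒ Q<K, forward
Step 1:
                    L           X           D
  init           4.41      0.2759     0.03662
  Δ           -0.2673     -0.2673      0.5345
  eq            4.143    0.008642      0.5711
  solve Keq expr → x = 0.2673; check Q = 9.111
Then change container volume by factor 0.8 (V_new/V_old).
Step 2:
                    L           X           D
  init          5.178      0.0108      0.7139
  Δ                 0           0           0
  eq            5.178      0.0108      0.7139
  solve Keq expr → x = 0; check Q = 9.111
Then add 0.02126 M of X.
Step 3:
                    L           X           D
  init          5.178     0.03206      0.7139
  Δ          -0.01997    -0.01997     0.03994
  eq            5.158     0.01209      0.7539
  solve Keq expr → x = 0.01997; check Q = 9.111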